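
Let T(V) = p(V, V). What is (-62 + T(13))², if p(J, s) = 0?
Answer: 3844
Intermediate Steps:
T(V) = 0
(-62 + T(13))² = (-62 + 0)² = (-62)² = 3844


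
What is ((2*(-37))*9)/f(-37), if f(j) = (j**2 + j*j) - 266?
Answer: -111/412 ≈ -0.26942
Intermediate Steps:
f(j) = -266 + 2*j**2 (f(j) = (j**2 + j**2) - 266 = 2*j**2 - 266 = -266 + 2*j**2)
((2*(-37))*9)/f(-37) = ((2*(-37))*9)/(-266 + 2*(-37)**2) = (-74*9)/(-266 + 2*1369) = -666/(-266 + 2738) = -666/2472 = -666*1/2472 = -111/412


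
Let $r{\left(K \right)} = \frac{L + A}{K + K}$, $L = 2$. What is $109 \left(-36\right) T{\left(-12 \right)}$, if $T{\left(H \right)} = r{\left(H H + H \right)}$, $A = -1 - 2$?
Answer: $\frac{327}{22} \approx 14.864$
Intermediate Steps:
$A = -3$ ($A = -1 - 2 = -3$)
$r{\left(K \right)} = - \frac{1}{2 K}$ ($r{\left(K \right)} = \frac{2 - 3}{K + K} = - \frac{1}{2 K}$)
$T{\left(H \right)} = - \frac{1}{2 \left(H + H^{2}\right)}$ ($T{\left(H \right)} = - \frac{1}{2 \left(H H + H\right)} = - \frac{1}{2 \left(H^{2} + H\right)} = - \frac{1}{2 \left(H + H^{2}\right)}$)
$109 \left(-36\right) T{\left(-12 \right)} = 109 \left(-36\right) \left(- \frac{1}{2 \left(-12\right) \left(1 - 12\right)}\right) = - 3924 \left(\left(- \frac{1}{2}\right) \left(- \frac{1}{12}\right) \frac{1}{-11}\right) = - 3924 \left(\left(- \frac{1}{2}\right) \left(- \frac{1}{12}\right) \left(- \frac{1}{11}\right)\right) = \left(-3924\right) \left(- \frac{1}{264}\right) = \frac{327}{22}$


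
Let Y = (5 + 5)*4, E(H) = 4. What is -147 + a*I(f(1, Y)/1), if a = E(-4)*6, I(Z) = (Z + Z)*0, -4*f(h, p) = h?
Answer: -147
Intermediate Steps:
Y = 40 (Y = 10*4 = 40)
f(h, p) = -h/4
I(Z) = 0 (I(Z) = (2*Z)*0 = 0)
a = 24 (a = 4*6 = 24)
-147 + a*I(f(1, Y)/1) = -147 + 24*0 = -147 + 0 = -147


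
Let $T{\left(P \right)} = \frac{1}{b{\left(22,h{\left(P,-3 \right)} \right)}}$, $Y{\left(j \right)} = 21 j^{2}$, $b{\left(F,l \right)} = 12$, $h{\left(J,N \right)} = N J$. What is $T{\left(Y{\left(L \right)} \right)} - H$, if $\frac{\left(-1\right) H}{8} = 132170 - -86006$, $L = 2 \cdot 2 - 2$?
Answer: $\frac{20944897}{12} \approx 1.7454 \cdot 10^{6}$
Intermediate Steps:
$h{\left(J,N \right)} = J N$
$L = 2$ ($L = 4 - 2 = 2$)
$T{\left(P \right)} = \frac{1}{12}$
$H = -1745408$ ($H = - 8 \left(132170 - -86006\right) = - 8 \left(132170 + 86006\right) = \left(-8\right) 218176 = -1745408$)
$T{\left(Y{\left(L \right)} \right)} - H = \frac{1}{12} - -1745408 = \frac{1}{12} + 1745408 = \frac{20944897}{12}$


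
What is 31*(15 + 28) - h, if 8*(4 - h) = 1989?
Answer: 12621/8 ≈ 1577.6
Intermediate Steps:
h = -1957/8 (h = 4 - 1/8*1989 = 4 - 1989/8 = -1957/8 ≈ -244.63)
31*(15 + 28) - h = 31*(15 + 28) - 1*(-1957/8) = 31*43 + 1957/8 = 1333 + 1957/8 = 12621/8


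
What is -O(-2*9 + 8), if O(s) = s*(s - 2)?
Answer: -120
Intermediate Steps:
O(s) = s*(-2 + s)
-O(-2*9 + 8) = -(-2*9 + 8)*(-2 + (-2*9 + 8)) = -(-18 + 8)*(-2 + (-18 + 8)) = -(-10)*(-2 - 10) = -(-10)*(-12) = -1*120 = -120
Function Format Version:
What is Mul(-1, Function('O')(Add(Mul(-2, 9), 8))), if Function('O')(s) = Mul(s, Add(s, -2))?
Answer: -120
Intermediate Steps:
Function('O')(s) = Mul(s, Add(-2, s))
Mul(-1, Function('O')(Add(Mul(-2, 9), 8))) = Mul(-1, Mul(Add(Mul(-2, 9), 8), Add(-2, Add(Mul(-2, 9), 8)))) = Mul(-1, Mul(Add(-18, 8), Add(-2, Add(-18, 8)))) = Mul(-1, Mul(-10, Add(-2, -10))) = Mul(-1, Mul(-10, -12)) = Mul(-1, 120) = -120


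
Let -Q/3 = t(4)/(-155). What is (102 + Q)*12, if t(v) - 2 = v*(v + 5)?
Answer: 191088/155 ≈ 1232.8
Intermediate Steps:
t(v) = 2 + v*(5 + v) (t(v) = 2 + v*(v + 5) = 2 + v*(5 + v))
Q = 114/155 (Q = -3*(2 + 4**2 + 5*4)/(-155) = -3*(2 + 16 + 20)*(-1)/155 = -114*(-1)/155 = -3*(-38/155) = 114/155 ≈ 0.73548)
(102 + Q)*12 = (102 + 114/155)*12 = (15924/155)*12 = 191088/155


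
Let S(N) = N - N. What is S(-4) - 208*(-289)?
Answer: 60112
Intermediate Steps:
S(N) = 0
S(-4) - 208*(-289) = 0 - 208*(-289) = 0 + 60112 = 60112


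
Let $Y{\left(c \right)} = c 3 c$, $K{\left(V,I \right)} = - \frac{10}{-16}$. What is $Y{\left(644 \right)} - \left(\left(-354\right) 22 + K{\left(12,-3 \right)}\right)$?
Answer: $\frac{10015963}{8} \approx 1.252 \cdot 10^{6}$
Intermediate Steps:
$K{\left(V,I \right)} = \frac{5}{8}$ ($K{\left(V,I \right)} = \left(-10\right) \left(- \frac{1}{16}\right) = \frac{5}{8}$)
$Y{\left(c \right)} = 3 c^{2}$ ($Y{\left(c \right)} = 3 c c = 3 c^{2}$)
$Y{\left(644 \right)} - \left(\left(-354\right) 22 + K{\left(12,-3 \right)}\right) = 3 \cdot 644^{2} - \left(\left(-354\right) 22 + \frac{5}{8}\right) = 3 \cdot 414736 - \left(-7788 + \frac{5}{8}\right) = 1244208 - - \frac{62299}{8} = 1244208 + \frac{62299}{8} = \frac{10015963}{8}$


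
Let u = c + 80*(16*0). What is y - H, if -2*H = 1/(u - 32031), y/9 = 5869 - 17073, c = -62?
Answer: -6472259497/64186 ≈ -1.0084e+5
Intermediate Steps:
u = -62 (u = -62 + 80*(16*0) = -62 + 80*0 = -62 + 0 = -62)
y = -100836 (y = 9*(5869 - 17073) = 9*(-11204) = -100836)
H = 1/64186 (H = -1/(2*(-62 - 32031)) = -½/(-32093) = -½*(-1/32093) = 1/64186 ≈ 1.5580e-5)
y - H = -100836 - 1*1/64186 = -100836 - 1/64186 = -6472259497/64186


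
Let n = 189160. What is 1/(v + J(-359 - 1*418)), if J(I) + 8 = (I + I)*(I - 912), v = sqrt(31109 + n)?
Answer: 154394/405237610055 - sqrt(220269)/6889039370935 ≈ 3.8093e-7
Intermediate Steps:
v = sqrt(220269) (v = sqrt(31109 + 189160) = sqrt(220269) ≈ 469.33)
J(I) = -8 + 2*I*(-912 + I) (J(I) = -8 + (I + I)*(I - 912) = -8 + (2*I)*(-912 + I) = -8 + 2*I*(-912 + I))
1/(v + J(-359 - 1*418)) = 1/(sqrt(220269) + (-8 - 1824*(-359 - 1*418) + 2*(-359 - 1*418)**2)) = 1/(sqrt(220269) + (-8 - 1824*(-359 - 418) + 2*(-359 - 418)**2)) = 1/(sqrt(220269) + (-8 - 1824*(-777) + 2*(-777)**2)) = 1/(sqrt(220269) + (-8 + 1417248 + 2*603729)) = 1/(sqrt(220269) + (-8 + 1417248 + 1207458)) = 1/(sqrt(220269) + 2624698) = 1/(2624698 + sqrt(220269))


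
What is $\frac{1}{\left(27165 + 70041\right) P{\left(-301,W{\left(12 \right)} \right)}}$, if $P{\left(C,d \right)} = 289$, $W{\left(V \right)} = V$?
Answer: $\frac{1}{28092534} \approx 3.5597 \cdot 10^{-8}$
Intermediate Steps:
$\frac{1}{\left(27165 + 70041\right) P{\left(-301,W{\left(12 \right)} \right)}} = \frac{1}{\left(27165 + 70041\right) 289} = \frac{1}{97206} \cdot \frac{1}{289} = \frac{1}{28092534}$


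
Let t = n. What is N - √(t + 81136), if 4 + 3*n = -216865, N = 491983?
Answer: 491983 - √79617/3 ≈ 4.9189e+5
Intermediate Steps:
n = -216869/3 (n = -4/3 + (⅓)*(-216865) = -4/3 - 216865/3 = -216869/3 ≈ -72290.)
t = -216869/3 ≈ -72290.
N - √(t + 81136) = 491983 - √(-216869/3 + 81136) = 491983 - √(26539/3) = 491983 - √79617/3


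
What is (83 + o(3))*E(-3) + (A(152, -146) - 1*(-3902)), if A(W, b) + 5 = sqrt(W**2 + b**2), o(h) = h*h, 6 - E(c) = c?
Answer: 4725 + 2*sqrt(11105) ≈ 4935.8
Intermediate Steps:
E(c) = 6 - c
o(h) = h**2
A(W, b) = -5 + sqrt(W**2 + b**2)
(83 + o(3))*E(-3) + (A(152, -146) - 1*(-3902)) = (83 + 3**2)*(6 - 1*(-3)) + ((-5 + sqrt(152**2 + (-146)**2)) - 1*(-3902)) = (83 + 9)*(6 + 3) + ((-5 + sqrt(23104 + 21316)) + 3902) = 92*9 + ((-5 + sqrt(44420)) + 3902) = 828 + ((-5 + 2*sqrt(11105)) + 3902) = 828 + (3897 + 2*sqrt(11105)) = 4725 + 2*sqrt(11105)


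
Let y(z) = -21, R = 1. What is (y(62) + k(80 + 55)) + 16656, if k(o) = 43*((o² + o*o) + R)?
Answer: 1584028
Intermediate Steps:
k(o) = 43 + 86*o² (k(o) = 43*((o² + o*o) + 1) = 43*((o² + o²) + 1) = 43*(2*o² + 1) = 43*(1 + 2*o²) = 43 + 86*o²)
(y(62) + k(80 + 55)) + 16656 = (-21 + (43 + 86*(80 + 55)²)) + 16656 = (-21 + (43 + 86*135²)) + 16656 = (-21 + (43 + 86*18225)) + 16656 = (-21 + (43 + 1567350)) + 16656 = (-21 + 1567393) + 16656 = 1567372 + 16656 = 1584028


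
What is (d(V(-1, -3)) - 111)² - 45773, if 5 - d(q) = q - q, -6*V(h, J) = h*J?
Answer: -34537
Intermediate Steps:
V(h, J) = -J*h/6 (V(h, J) = -h*J/6 = -J*h/6)
d(q) = 5 (d(q) = 5 - (q - q) = 5 - 1*0 = 5 + 0 = 5)
(d(V(-1, -3)) - 111)² - 45773 = (5 - 111)² - 45773 = (-106)² - 45773 = 11236 - 45773 = -34537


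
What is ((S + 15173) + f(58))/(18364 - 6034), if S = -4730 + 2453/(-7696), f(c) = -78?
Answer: 79766587/94891680 ≈ 0.84061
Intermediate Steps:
S = -36404533/7696 (S = -4730 + 2453*(-1/7696) = -4730 - 2453/7696 = -36404533/7696 ≈ -4730.3)
((S + 15173) + f(58))/(18364 - 6034) = ((-36404533/7696 + 15173) - 78)/(18364 - 6034) = (80366875/7696 - 78)/12330 = (79766587/7696)*(1/12330) = 79766587/94891680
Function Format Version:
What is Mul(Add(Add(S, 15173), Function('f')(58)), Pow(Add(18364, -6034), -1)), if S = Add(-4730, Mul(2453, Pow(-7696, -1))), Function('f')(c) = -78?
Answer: Rational(79766587, 94891680) ≈ 0.84061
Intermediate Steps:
S = Rational(-36404533, 7696) (S = Add(-4730, Mul(2453, Rational(-1, 7696))) = Add(-4730, Rational(-2453, 7696)) = Rational(-36404533, 7696) ≈ -4730.3)
Mul(Add(Add(S, 15173), Function('f')(58)), Pow(Add(18364, -6034), -1)) = Mul(Add(Add(Rational(-36404533, 7696), 15173), -78), Pow(Add(18364, -6034), -1)) = Mul(Add(Rational(80366875, 7696), -78), Pow(12330, -1)) = Mul(Rational(79766587, 7696), Rational(1, 12330)) = Rational(79766587, 94891680)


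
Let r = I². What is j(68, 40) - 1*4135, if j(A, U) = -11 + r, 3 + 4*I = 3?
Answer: -4146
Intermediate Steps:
I = 0 (I = -¾ + (¼)*3 = -¾ + ¾ = 0)
r = 0 (r = 0² = 0)
j(A, U) = -11 (j(A, U) = -11 + 0 = -11)
j(68, 40) - 1*4135 = -11 - 1*4135 = -11 - 4135 = -4146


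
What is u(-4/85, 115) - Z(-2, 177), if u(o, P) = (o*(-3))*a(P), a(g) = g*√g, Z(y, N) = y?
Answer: 2 + 276*√115/17 ≈ 176.10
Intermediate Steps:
a(g) = g^(3/2)
u(o, P) = -3*o*P^(3/2) (u(o, P) = (o*(-3))*P^(3/2) = (-3*o)*P^(3/2) = -3*o*P^(3/2))
u(-4/85, 115) - Z(-2, 177) = -3*(-4/85)*115^(3/2) - 1*(-2) = -3*(-4*1/85)*115*√115 + 2 = -3*(-4/85)*115*√115 + 2 = 276*√115/17 + 2 = 2 + 276*√115/17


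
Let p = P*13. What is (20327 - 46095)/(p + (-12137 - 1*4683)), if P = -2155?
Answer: 25768/44835 ≈ 0.57473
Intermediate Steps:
p = -28015 (p = -2155*13 = -28015)
(20327 - 46095)/(p + (-12137 - 1*4683)) = (20327 - 46095)/(-28015 + (-12137 - 1*4683)) = -25768/(-28015 + (-12137 - 4683)) = -25768/(-28015 - 16820) = -25768/(-44835) = -25768*(-1/44835) = 25768/44835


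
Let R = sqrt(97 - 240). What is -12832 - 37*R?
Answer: -12832 - 37*I*sqrt(143) ≈ -12832.0 - 442.46*I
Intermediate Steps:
R = I*sqrt(143) (R = sqrt(-143) = I*sqrt(143) ≈ 11.958*I)
-12832 - 37*R = -12832 - 37*I*sqrt(143)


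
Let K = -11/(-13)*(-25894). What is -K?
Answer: 284834/13 ≈ 21910.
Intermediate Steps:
K = -284834/13 (K = -11*(-1/13)*(-25894) = (11/13)*(-25894) = -284834/13 ≈ -21910.)
-K = -1*(-284834/13) = 284834/13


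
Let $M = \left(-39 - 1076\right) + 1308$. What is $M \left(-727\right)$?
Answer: $-140311$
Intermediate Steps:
$M = 193$ ($M = -1115 + 1308 = 193$)
$M \left(-727\right) = 193 \left(-727\right) = -140311$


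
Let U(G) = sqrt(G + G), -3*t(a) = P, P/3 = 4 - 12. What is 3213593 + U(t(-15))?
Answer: 3213597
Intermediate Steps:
P = -24 (P = 3*(4 - 12) = 3*(-8) = -24)
t(a) = 8 (t(a) = -1/3*(-24) = 8)
U(G) = sqrt(2)*sqrt(G) (U(G) = sqrt(2*G) = sqrt(2)*sqrt(G))
3213593 + U(t(-15)) = 3213593 + sqrt(2)*sqrt(8) = 3213593 + sqrt(2)*(2*sqrt(2)) = 3213593 + 4 = 3213597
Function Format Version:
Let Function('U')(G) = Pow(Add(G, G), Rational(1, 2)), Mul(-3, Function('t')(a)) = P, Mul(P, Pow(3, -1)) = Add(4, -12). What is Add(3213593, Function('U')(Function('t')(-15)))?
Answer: 3213597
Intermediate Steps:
P = -24 (P = Mul(3, Add(4, -12)) = Mul(3, -8) = -24)
Function('t')(a) = 8 (Function('t')(a) = Mul(Rational(-1, 3), -24) = 8)
Function('U')(G) = Mul(Pow(2, Rational(1, 2)), Pow(G, Rational(1, 2))) (Function('U')(G) = Pow(Mul(2, G), Rational(1, 2)) = Mul(Pow(2, Rational(1, 2)), Pow(G, Rational(1, 2))))
Add(3213593, Function('U')(Function('t')(-15))) = Add(3213593, Mul(Pow(2, Rational(1, 2)), Pow(8, Rational(1, 2)))) = Add(3213593, Mul(Pow(2, Rational(1, 2)), Mul(2, Pow(2, Rational(1, 2))))) = Add(3213593, 4) = 3213597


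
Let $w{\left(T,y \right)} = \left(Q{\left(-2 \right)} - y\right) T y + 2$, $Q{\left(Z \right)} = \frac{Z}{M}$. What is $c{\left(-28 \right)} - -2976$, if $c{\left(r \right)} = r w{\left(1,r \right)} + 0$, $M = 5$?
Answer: $\frac{122792}{5} \approx 24558.0$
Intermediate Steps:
$Q{\left(Z \right)} = \frac{Z}{5}$
$w{\left(T,y \right)} = 2 + T y \left(- \frac{2}{5} - y\right)$ ($w{\left(T,y \right)} = \left(\frac{1}{5} \left(-2\right) - y\right) T y + 2 = \left(- \frac{2}{5} - y\right) T y + 2 = T \left(- \frac{2}{5} - y\right) y + 2 = T y \left(- \frac{2}{5} - y\right) + 2 = 2 + T y \left(- \frac{2}{5} - y\right)$)
$c{\left(r \right)} = r \left(2 - r^{2} - \frac{2 r}{5}\right)$ ($c{\left(r \right)} = r \left(2 - 1 r^{2} - \frac{2 r}{5}\right) + 0 = r \left(2 - r^{2} - \frac{2 r}{5}\right) + 0 = r \left(2 - r^{2} - \frac{2 r}{5}\right)$)
$c{\left(-28 \right)} - -2976 = \frac{1}{5} \left(-28\right) \left(10 - 5 \left(-28\right)^{2} - -56\right) - -2976 = \frac{1}{5} \left(-28\right) \left(10 - 3920 + 56\right) + 2976 = \frac{1}{5} \left(-28\right) \left(-3854\right) + 2976 = \frac{107912}{5} + 2976 = \frac{122792}{5}$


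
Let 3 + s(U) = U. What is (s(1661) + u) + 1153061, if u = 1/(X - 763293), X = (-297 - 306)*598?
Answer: 1297773672752/1123887 ≈ 1.1547e+6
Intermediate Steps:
X = -360594 (X = -603*598 = -360594)
s(U) = -3 + U
u = -1/1123887 (u = 1/(-360594 - 763293) = 1/(-1123887) = -1/1123887 ≈ -8.8977e-7)
(s(1661) + u) + 1153061 = ((-3 + 1661) - 1/1123887) + 1153061 = (1658 - 1/1123887) + 1153061 = 1863404645/1123887 + 1153061 = 1297773672752/1123887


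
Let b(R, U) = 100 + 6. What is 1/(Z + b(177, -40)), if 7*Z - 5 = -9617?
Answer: -7/8870 ≈ -0.00078918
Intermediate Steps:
Z = -9612/7 (Z = 5/7 + (1/7)*(-9617) = 5/7 - 9617/7 = -9612/7 ≈ -1373.1)
b(R, U) = 106
1/(Z + b(177, -40)) = 1/(-9612/7 + 106) = 1/(-8870/7) = -7/8870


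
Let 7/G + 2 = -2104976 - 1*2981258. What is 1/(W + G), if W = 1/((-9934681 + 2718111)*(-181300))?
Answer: -1663662198765819000/2289635975191 ≈ -7.2661e+5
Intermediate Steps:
G = -7/5086236 (G = 7/(-2 + (-2104976 - 1*2981258)) = 7/(-2 + (-2104976 - 2981258)) = 7/(-2 - 5086234) = 7/(-5086236) = 7*(-1/5086236) = -7/5086236 ≈ -1.3763e-6)
W = 1/1308364141000 (W = -1/181300/(-7216570) = -1/7216570*(-1/181300) = 1/1308364141000 ≈ 7.6431e-13)
1/(W + G) = 1/(1/1308364141000 - 7/5086236) = 1/(-2289635975191/1663662198765819000) = -1663662198765819000/2289635975191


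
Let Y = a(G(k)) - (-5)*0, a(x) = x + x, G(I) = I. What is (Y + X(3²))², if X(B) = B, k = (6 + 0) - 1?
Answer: 361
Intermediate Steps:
k = 5 (k = 6 - 1 = 5)
a(x) = 2*x
Y = 10 (Y = 2*5 - (-5)*0 = 10 - 1*0 = 10 + 0 = 10)
(Y + X(3²))² = (10 + 3²)² = (10 + 9)² = 19² = 361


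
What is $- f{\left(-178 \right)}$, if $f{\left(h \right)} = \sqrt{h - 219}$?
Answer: $- i \sqrt{397} \approx - 19.925 i$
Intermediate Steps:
$f{\left(h \right)} = \sqrt{-219 + h}$
$- f{\left(-178 \right)} = - \sqrt{-219 - 178} = - \sqrt{-397} = - i \sqrt{397}$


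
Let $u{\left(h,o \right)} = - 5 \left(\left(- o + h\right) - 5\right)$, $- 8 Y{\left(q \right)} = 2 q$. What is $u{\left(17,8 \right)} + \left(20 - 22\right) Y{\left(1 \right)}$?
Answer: $- \frac{39}{2} \approx -19.5$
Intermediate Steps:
$Y{\left(q \right)} = - \frac{q}{4}$ ($Y{\left(q \right)} = - \frac{2 q}{8} = - \frac{q}{4}$)
$u{\left(h,o \right)} = 25 - 5 h + 5 o$ ($u{\left(h,o \right)} = - 5 \left(\left(h - o\right) - 5\right) = - 5 \left(-5 + h - o\right) = 25 - 5 h + 5 o$)
$u{\left(17,8 \right)} + \left(20 - 22\right) Y{\left(1 \right)} = \left(25 - 85 + 5 \cdot 8\right) + \left(20 - 22\right) \left(\left(- \frac{1}{4}\right) 1\right) = \left(25 - 85 + 40\right) - - \frac{1}{2} = -20 + \frac{1}{2} = - \frac{39}{2}$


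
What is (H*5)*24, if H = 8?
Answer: 960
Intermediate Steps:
(H*5)*24 = (8*5)*24 = 40*24 = 960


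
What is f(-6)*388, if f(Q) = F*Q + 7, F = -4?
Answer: 12028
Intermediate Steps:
f(Q) = 7 - 4*Q (f(Q) = -4*Q + 7 = 7 - 4*Q)
f(-6)*388 = (7 - 4*(-6))*388 = (7 + 24)*388 = 31*388 = 12028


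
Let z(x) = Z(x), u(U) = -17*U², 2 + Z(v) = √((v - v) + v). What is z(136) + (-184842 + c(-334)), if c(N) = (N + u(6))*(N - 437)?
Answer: 544522 + 2*√34 ≈ 5.4453e+5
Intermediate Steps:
Z(v) = -2 + √v (Z(v) = -2 + √((v - v) + v) = -2 + √(0 + v) = -2 + √v)
z(x) = -2 + √x
c(N) = (-612 + N)*(-437 + N) (c(N) = (N - 17*6²)*(N - 437) = (N - 17*36)*(-437 + N) = (N - 612)*(-437 + N) = (-612 + N)*(-437 + N))
z(136) + (-184842 + c(-334)) = (-2 + √136) + (-184842 + (267444 + (-334)² - 1049*(-334))) = (-2 + 2*√34) + (-184842 + (267444 + 111556 + 350366)) = (-2 + 2*√34) + (-184842 + 729366) = (-2 + 2*√34) + 544524 = 544522 + 2*√34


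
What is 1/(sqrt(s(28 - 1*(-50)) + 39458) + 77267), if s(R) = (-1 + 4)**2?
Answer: 77267/5970149822 - sqrt(39467)/5970149822 ≈ 1.2909e-5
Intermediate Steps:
s(R) = 9 (s(R) = 3**2 = 9)
1/(sqrt(s(28 - 1*(-50)) + 39458) + 77267) = 1/(sqrt(9 + 39458) + 77267) = 1/(sqrt(39467) + 77267) = 1/(77267 + sqrt(39467))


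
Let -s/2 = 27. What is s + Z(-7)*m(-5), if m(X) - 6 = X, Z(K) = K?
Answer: -61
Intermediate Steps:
s = -54 (s = -2*27 = -54)
m(X) = 6 + X
s + Z(-7)*m(-5) = -54 - 7*(6 - 5) = -54 - 7*1 = -54 - 7 = -61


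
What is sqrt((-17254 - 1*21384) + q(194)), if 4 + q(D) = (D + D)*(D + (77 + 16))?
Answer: sqrt(72714) ≈ 269.66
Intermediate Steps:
q(D) = -4 + 2*D*(93 + D) (q(D) = -4 + (D + D)*(D + (77 + 16)) = -4 + (2*D)*(D + 93) = -4 + (2*D)*(93 + D) = -4 + 2*D*(93 + D))
sqrt((-17254 - 1*21384) + q(194)) = sqrt((-17254 - 1*21384) + (-4 + 2*194**2 + 186*194)) = sqrt((-17254 - 21384) + (-4 + 2*37636 + 36084)) = sqrt(-38638 + (-4 + 75272 + 36084)) = sqrt(-38638 + 111352) = sqrt(72714)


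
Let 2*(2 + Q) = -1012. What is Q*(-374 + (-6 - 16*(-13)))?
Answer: 87376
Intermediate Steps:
Q = -508 (Q = -2 + (½)*(-1012) = -2 - 506 = -508)
Q*(-374 + (-6 - 16*(-13))) = -508*(-374 + (-6 - 16*(-13))) = -508*(-374 + (-6 + 208)) = -508*(-374 + 202) = -508*(-172) = 87376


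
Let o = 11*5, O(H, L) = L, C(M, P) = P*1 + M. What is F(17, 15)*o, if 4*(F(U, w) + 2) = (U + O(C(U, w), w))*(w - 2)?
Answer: 5610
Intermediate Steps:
C(M, P) = M + P (C(M, P) = P + M = M + P)
F(U, w) = -2 + (-2 + w)*(U + w)/4 (F(U, w) = -2 + ((U + w)*(w - 2))/4 = -2 + ((U + w)*(-2 + w))/4 = -2 + ((-2 + w)*(U + w))/4 = -2 + (-2 + w)*(U + w)/4)
o = 55
F(17, 15)*o = (-2 - ½*17 - ½*15 + (¼)*15² + (¼)*17*15)*55 = (-2 - 17/2 - 15/2 + (¼)*225 + 255/4)*55 = (-2 - 17/2 - 15/2 + 225/4 + 255/4)*55 = 102*55 = 5610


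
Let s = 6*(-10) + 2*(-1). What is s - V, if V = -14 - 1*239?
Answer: 191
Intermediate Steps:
s = -62 (s = -60 - 2 = -62)
V = -253 (V = -14 - 239 = -253)
s - V = -62 - 1*(-253) = -62 + 253 = 191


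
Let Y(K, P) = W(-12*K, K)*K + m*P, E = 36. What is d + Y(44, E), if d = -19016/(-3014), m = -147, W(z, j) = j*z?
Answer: -1548432992/1507 ≈ -1.0275e+6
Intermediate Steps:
Y(K, P) = -147*P - 12*K³ (Y(K, P) = (K*(-12*K))*K - 147*P = (-12*K²)*K - 147*P = -12*K³ - 147*P = -147*P - 12*K³)
d = 9508/1507 (d = -19016*(-1/3014) = 9508/1507 ≈ 6.3092)
d + Y(44, E) = 9508/1507 + (-147*36 - 12*44³) = 9508/1507 + (-5292 - 12*85184) = 9508/1507 + (-5292 - 1022208) = 9508/1507 - 1027500 = -1548432992/1507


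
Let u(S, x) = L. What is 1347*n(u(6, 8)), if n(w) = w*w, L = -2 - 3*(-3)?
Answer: 66003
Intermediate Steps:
L = 7 (L = -2 + 9 = 7)
u(S, x) = 7
n(w) = w²
1347*n(u(6, 8)) = 1347*7² = 1347*49 = 66003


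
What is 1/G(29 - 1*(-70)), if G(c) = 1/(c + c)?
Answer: 198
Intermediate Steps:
G(c) = 1/(2*c)
1/G(29 - 1*(-70)) = 1/(1/(2*(29 - 1*(-70)))) = 1/(1/(2*(29 + 70))) = 1/((1/2)/99) = 1/((1/2)*(1/99)) = 1/(1/198) = 198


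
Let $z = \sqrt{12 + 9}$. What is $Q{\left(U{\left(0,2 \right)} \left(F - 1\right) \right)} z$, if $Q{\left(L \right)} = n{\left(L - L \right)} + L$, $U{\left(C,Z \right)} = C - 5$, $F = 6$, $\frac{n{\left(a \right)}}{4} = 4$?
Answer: $- 9 \sqrt{21} \approx -41.243$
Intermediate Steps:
$n{\left(a \right)} = 16$ ($n{\left(a \right)} = 4 \cdot 4 = 16$)
$U{\left(C,Z \right)} = -5 + C$ ($U{\left(C,Z \right)} = C - 5 = -5 + C$)
$Q{\left(L \right)} = 16 + L$
$z = \sqrt{21} \approx 4.5826$
$Q{\left(U{\left(0,2 \right)} \left(F - 1\right) \right)} z = \left(16 + \left(-5 + 0\right) \left(6 - 1\right)\right) \sqrt{21} = \left(16 - 25\right) \sqrt{21} = - 9 \sqrt{21}$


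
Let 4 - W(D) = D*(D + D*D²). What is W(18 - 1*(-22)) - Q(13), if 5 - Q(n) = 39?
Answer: -2561562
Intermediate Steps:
Q(n) = -34 (Q(n) = 5 - 1*39 = 5 - 39 = -34)
W(D) = 4 - D*(D + D³) (W(D) = 4 - D*(D + D*D²) = 4 - D*(D + D³))
W(18 - 1*(-22)) - Q(13) = (4 - (18 - 1*(-22))² - (18 - 1*(-22))⁴) - 1*(-34) = (4 - (18 + 22)² - (18 + 22)⁴) + 34 = (4 - 1*40² - 1*40⁴) + 34 = (4 - 1*1600 - 1*2560000) + 34 = (4 - 1600 - 2560000) + 34 = -2561596 + 34 = -2561562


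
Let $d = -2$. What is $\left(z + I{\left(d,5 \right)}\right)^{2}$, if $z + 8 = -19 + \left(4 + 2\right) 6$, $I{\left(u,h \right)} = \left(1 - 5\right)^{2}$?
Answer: $625$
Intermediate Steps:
$I{\left(u,h \right)} = 16$ ($I{\left(u,h \right)} = \left(-4\right)^{2} = 16$)
$z = 9$ ($z = -8 - \left(19 - \left(4 + 2\right) 6\right) = -8 + \left(-19 + 6 \cdot 6\right) = -8 + \left(-19 + 36\right) = -8 + 17 = 9$)
$\left(z + I{\left(d,5 \right)}\right)^{2} = \left(9 + 16\right)^{2} = 25^{2} = 625$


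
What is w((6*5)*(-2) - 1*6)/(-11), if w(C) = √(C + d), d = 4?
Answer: -I*√62/11 ≈ -0.71582*I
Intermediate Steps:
w(C) = √(4 + C) (w(C) = √(C + 4) = √(4 + C))
w((6*5)*(-2) - 1*6)/(-11) = √(4 + ((6*5)*(-2) - 1*6))/(-11) = -√(4 + (30*(-2) - 6))/11 = -√(4 + (-60 - 6))/11 = -√(4 - 66)/11 = -I*√62/11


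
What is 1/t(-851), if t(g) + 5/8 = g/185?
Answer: -40/209 ≈ -0.19139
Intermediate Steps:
t(g) = -5/8 + g/185
1/t(-851) = 1/(-5/8 + (1/185)*(-851)) = 1/(-5/8 - 23/5) = 1/(-209/40) = -40/209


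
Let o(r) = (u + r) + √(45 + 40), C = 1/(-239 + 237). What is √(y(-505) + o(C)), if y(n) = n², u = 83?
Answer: √(1020430 + 4*√85)/2 ≈ 505.09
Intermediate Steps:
C = -½ (C = 1/(-2) = -½ ≈ -0.50000)
o(r) = 83 + r + √85 (o(r) = (83 + r) + √(45 + 40) = (83 + r) + √85 = 83 + r + √85)
√(y(-505) + o(C)) = √((-505)² + (83 - ½ + √85)) = √(255025 + (165/2 + √85)) = √(510215/2 + √85)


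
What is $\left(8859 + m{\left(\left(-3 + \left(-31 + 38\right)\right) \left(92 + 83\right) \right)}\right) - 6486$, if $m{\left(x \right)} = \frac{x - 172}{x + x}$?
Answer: $\frac{415341}{175} \approx 2373.4$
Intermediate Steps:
$m{\left(x \right)} = \frac{-172 + x}{2 x}$
$\left(8859 + m{\left(\left(-3 + \left(-31 + 38\right)\right) \left(92 + 83\right) \right)}\right) - 6486 = \left(8859 + \frac{-172 + \left(-3 + \left(-31 + 38\right)\right) \left(92 + 83\right)}{2 \left(-3 + \left(-31 + 38\right)\right) \left(92 + 83\right)}\right) - 6486 = \left(8859 + \frac{-172 + \left(-3 + 7\right) 175}{2 \left(-3 + 7\right) 175}\right) - 6486 = \left(8859 + \frac{-172 + 4 \cdot 175}{2 \cdot 4 \cdot 175}\right) - 6486 = \left(8859 + \frac{-172 + 700}{2 \cdot 700}\right) - 6486 = \left(8859 + \frac{1}{2} \cdot \frac{1}{700} \cdot 528\right) - 6486 = \left(8859 + \frac{66}{175}\right) - 6486 = \frac{1550391}{175} - 6486 = \frac{415341}{175}$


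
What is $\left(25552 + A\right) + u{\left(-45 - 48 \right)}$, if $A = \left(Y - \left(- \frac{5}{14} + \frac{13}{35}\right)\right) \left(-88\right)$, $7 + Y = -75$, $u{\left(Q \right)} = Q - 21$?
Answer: $\frac{1142934}{35} \approx 32655.0$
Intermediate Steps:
$u{\left(Q \right)} = -21 + Q$
$Y = -82$ ($Y = -7 - 75 = -82$)
$A = \frac{252604}{35}$ ($A = \left(-82 - \left(- \frac{5}{14} + \frac{13}{35}\right)\right) \left(-88\right) = \left(-82 - \frac{1}{70}\right) \left(-88\right) = \left(- \frac{5741}{70}\right) \left(-88\right) = \frac{252604}{35} \approx 7217.3$)
$\left(25552 + A\right) + u{\left(-45 - 48 \right)} = \left(25552 + \frac{252604}{35}\right) - 114 = \frac{1146924}{35} - 114 = \frac{1142934}{35}$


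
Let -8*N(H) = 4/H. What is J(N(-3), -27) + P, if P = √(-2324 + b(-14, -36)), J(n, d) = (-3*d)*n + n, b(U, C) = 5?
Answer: 41/3 + I*√2319 ≈ 13.667 + 48.156*I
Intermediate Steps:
N(H) = -1/(2*H)
J(n, d) = n - 3*d*n (J(n, d) = -3*d*n + n = n - 3*d*n)
P = I*√2319 (P = √(-2324 + 5) = √(-2319) = I*√2319 ≈ 48.156*I)
J(N(-3), -27) + P = (-½/(-3))*(1 - 3*(-27)) + I*√2319 = (-½*(-⅓))*(1 + 81) + I*√2319 = (⅙)*82 + I*√2319 = 41/3 + I*√2319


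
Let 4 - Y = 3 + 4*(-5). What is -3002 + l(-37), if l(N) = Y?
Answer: -2981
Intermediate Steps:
Y = 21 (Y = 4 - (3 + 4*(-5)) = 4 - (3 - 20) = 4 - 1*(-17) = 4 + 17 = 21)
l(N) = 21
-3002 + l(-37) = -3002 + 21 = -2981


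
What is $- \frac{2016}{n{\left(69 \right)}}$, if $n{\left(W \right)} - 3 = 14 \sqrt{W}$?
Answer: $\frac{2016}{4505} - \frac{9408 \sqrt{69}}{4505} \approx -16.9$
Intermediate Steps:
$n{\left(W \right)} = 3 + 14 \sqrt{W}$
$- \frac{2016}{n{\left(69 \right)}} = - \frac{2016}{3 + 14 \sqrt{69}}$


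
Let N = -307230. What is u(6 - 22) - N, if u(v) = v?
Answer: 307214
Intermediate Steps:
u(6 - 22) - N = (6 - 22) - 1*(-307230) = -16 + 307230 = 307214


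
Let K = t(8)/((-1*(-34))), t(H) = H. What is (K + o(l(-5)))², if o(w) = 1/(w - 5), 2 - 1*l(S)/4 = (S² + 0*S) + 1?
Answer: 149769/2948089 ≈ 0.050802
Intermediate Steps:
l(S) = 4 - 4*S² (l(S) = 8 - 4*((S² + 0*S) + 1) = 8 - 4*((S² + 0) + 1) = 8 - 4*(S² + 1) = 8 - 4*(1 + S²) = 8 + (-4 - 4*S²) = 4 - 4*S²)
K = 4/17 (K = 8/((-1*(-34))) = 8/34 = 8*(1/34) = 4/17 ≈ 0.23529)
o(w) = 1/(-5 + w)
(K + o(l(-5)))² = (4/17 + 1/(-5 + (4 - 4*(-5)²)))² = (4/17 + 1/(-5 + (4 - 4*25)))² = (4/17 + 1/(-5 + (4 - 100)))² = (4/17 + 1/(-5 - 96))² = (4/17 + 1/(-101))² = (4/17 - 1/101)² = (387/1717)² = 149769/2948089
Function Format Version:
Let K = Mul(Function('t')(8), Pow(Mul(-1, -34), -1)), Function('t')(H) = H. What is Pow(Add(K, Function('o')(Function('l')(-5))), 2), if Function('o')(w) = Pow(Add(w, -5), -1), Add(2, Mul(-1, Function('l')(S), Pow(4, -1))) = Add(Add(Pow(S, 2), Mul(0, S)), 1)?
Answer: Rational(149769, 2948089) ≈ 0.050802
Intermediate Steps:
Function('l')(S) = Add(4, Mul(-4, Pow(S, 2))) (Function('l')(S) = Add(8, Mul(-4, Add(Add(Pow(S, 2), Mul(0, S)), 1))) = Add(8, Mul(-4, Add(Add(Pow(S, 2), 0), 1))) = Add(8, Mul(-4, Add(Pow(S, 2), 1))) = Add(8, Mul(-4, Add(1, Pow(S, 2)))) = Add(8, Add(-4, Mul(-4, Pow(S, 2)))) = Add(4, Mul(-4, Pow(S, 2))))
K = Rational(4, 17) (K = Mul(8, Pow(Mul(-1, -34), -1)) = Mul(8, Pow(34, -1)) = Mul(8, Rational(1, 34)) = Rational(4, 17) ≈ 0.23529)
Function('o')(w) = Pow(Add(-5, w), -1)
Pow(Add(K, Function('o')(Function('l')(-5))), 2) = Pow(Add(Rational(4, 17), Pow(Add(-5, Add(4, Mul(-4, Pow(-5, 2)))), -1)), 2) = Pow(Add(Rational(4, 17), Pow(Add(-5, Add(4, Mul(-4, 25))), -1)), 2) = Pow(Add(Rational(4, 17), Pow(Add(-5, Add(4, -100)), -1)), 2) = Pow(Add(Rational(4, 17), Pow(Add(-5, -96), -1)), 2) = Pow(Add(Rational(4, 17), Pow(-101, -1)), 2) = Pow(Add(Rational(4, 17), Rational(-1, 101)), 2) = Pow(Rational(387, 1717), 2) = Rational(149769, 2948089)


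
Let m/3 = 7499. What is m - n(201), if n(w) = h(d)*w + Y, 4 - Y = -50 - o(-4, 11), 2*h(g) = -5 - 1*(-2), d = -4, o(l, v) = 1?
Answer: 45487/2 ≈ 22744.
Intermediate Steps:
h(g) = -3/2 (h(g) = (-5 - 1*(-2))/2 = (-5 + 2)/2 = (½)*(-3) = -3/2)
m = 22497 (m = 3*7499 = 22497)
Y = 55 (Y = 4 - (-50 - 1*1) = 4 - (-50 - 1) = 4 - 1*(-51) = 4 + 51 = 55)
n(w) = 55 - 3*w/2 (n(w) = -3*w/2 + 55 = 55 - 3*w/2)
m - n(201) = 22497 - (55 - 3/2*201) = 22497 - (55 - 603/2) = 22497 - 1*(-493/2) = 22497 + 493/2 = 45487/2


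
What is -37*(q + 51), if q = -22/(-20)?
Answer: -19277/10 ≈ -1927.7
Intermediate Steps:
q = 11/10 (q = -22*(-1/20) = 11/10 ≈ 1.1000)
-37*(q + 51) = -37*(11/10 + 51) = -37*521/10 = -19277/10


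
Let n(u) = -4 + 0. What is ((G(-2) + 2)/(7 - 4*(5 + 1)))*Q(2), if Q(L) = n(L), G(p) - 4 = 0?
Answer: 24/17 ≈ 1.4118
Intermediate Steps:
G(p) = 4 (G(p) = 4 + 0 = 4)
n(u) = -4
Q(L) = -4
((G(-2) + 2)/(7 - 4*(5 + 1)))*Q(2) = ((4 + 2)/(7 - 4*(5 + 1)))*(-4) = (6/(7 - 4*6))*(-4) = (6/(7 - 24))*(-4) = (6/(-17))*(-4) = (6*(-1/17))*(-4) = -6/17*(-4) = 24/17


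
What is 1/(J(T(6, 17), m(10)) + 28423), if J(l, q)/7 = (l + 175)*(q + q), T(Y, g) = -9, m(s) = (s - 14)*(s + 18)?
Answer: -1/231865 ≈ -4.3129e-6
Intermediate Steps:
m(s) = (-14 + s)*(18 + s)
J(l, q) = 14*q*(175 + l) (J(l, q) = 7*((l + 175)*(q + q)) = 7*((175 + l)*(2*q)) = 7*(2*q*(175 + l)) = 14*q*(175 + l))
1/(J(T(6, 17), m(10)) + 28423) = 1/(14*(-252 + 10**2 + 4*10)*(175 - 9) + 28423) = 1/(14*(-252 + 100 + 40)*166 + 28423) = 1/(14*(-112)*166 + 28423) = 1/(-260288 + 28423) = 1/(-231865) = -1/231865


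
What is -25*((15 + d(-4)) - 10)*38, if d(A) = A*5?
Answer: 14250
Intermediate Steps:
d(A) = 5*A
-25*((15 + d(-4)) - 10)*38 = -25*((15 + 5*(-4)) - 10)*38 = -25*((15 - 20) - 10)*38 = -25*(-5 - 10)*38 = -25*(-15)*38 = 375*38 = 14250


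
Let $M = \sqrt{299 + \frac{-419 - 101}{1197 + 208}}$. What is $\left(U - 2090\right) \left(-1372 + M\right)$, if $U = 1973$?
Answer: $160524 - \frac{117 \sqrt{23580115}}{281} \approx 1.585 \cdot 10^{5}$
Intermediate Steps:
$M = \frac{\sqrt{23580115}}{281}$ ($M = \sqrt{299 - \frac{520}{1405}} = \sqrt{299 - \frac{104}{281}} = \sqrt{\frac{83915}{281}} = \frac{\sqrt{23580115}}{281} \approx 17.281$)
$\left(U - 2090\right) \left(-1372 + M\right) = \left(1973 - 2090\right) \left(-1372 + \frac{\sqrt{23580115}}{281}\right) = - 117 \left(-1372 + \frac{\sqrt{23580115}}{281}\right) = 160524 - \frac{117 \sqrt{23580115}}{281}$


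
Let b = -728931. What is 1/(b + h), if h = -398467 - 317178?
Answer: -1/1444576 ≈ -6.9224e-7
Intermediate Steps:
h = -715645
1/(b + h) = 1/(-728931 - 715645) = 1/(-1444576) = -1/1444576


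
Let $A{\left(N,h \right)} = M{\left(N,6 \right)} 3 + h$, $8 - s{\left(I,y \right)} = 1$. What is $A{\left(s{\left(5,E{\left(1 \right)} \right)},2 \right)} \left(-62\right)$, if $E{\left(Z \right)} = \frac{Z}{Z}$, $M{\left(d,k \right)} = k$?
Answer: $-1240$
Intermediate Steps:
$E{\left(Z \right)} = 1$
$s{\left(I,y \right)} = 7$ ($s{\left(I,y \right)} = 8 - 1 = 7$)
$A{\left(N,h \right)} = 18 + h$ ($A{\left(N,h \right)} = 6 \cdot 3 + h = 18 + h$)
$A{\left(s{\left(5,E{\left(1 \right)} \right)},2 \right)} \left(-62\right) = \left(18 + 2\right) \left(-62\right) = 20 \left(-62\right) = -1240$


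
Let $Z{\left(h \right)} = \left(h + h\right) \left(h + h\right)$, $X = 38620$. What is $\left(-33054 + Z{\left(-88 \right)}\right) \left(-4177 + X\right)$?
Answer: $-71572554$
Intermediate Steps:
$Z{\left(h \right)} = 4 h^{2}$ ($Z{\left(h \right)} = 2 h 2 h = 4 h^{2}$)
$\left(-33054 + Z{\left(-88 \right)}\right) \left(-4177 + X\right) = \left(-33054 + 4 \left(-88\right)^{2}\right) \left(-4177 + 38620\right) = \left(-33054 + 4 \cdot 7744\right) 34443 = \left(-33054 + 30976\right) 34443 = \left(-2078\right) 34443 = -71572554$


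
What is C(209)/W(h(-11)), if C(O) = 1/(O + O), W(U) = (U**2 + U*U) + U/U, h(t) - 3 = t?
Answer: 1/53922 ≈ 1.8545e-5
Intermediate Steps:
h(t) = 3 + t
W(U) = 1 + 2*U**2 (W(U) = (U**2 + U**2) + 1 = 2*U**2 + 1 = 1 + 2*U**2)
C(O) = 1/(2*O)
C(209)/W(h(-11)) = ((1/2)/209)/(1 + 2*(3 - 11)**2) = ((1/2)*(1/209))/(1 + 2*(-8)**2) = 1/(418*(1 + 2*64)) = 1/(418*(1 + 128)) = (1/418)/129 = (1/418)*(1/129) = 1/53922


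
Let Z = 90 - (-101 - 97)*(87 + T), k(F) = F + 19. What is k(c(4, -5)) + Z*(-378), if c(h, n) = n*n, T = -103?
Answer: 1163528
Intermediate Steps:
c(h, n) = n²
k(F) = 19 + F
Z = -3078 (Z = 90 - (-101 - 97)*(87 - 103) = 90 - (-198)*(-16) = 90 - 1*3168 = 90 - 3168 = -3078)
k(c(4, -5)) + Z*(-378) = (19 + (-5)²) - 3078*(-378) = (19 + 25) + 1163484 = 44 + 1163484 = 1163528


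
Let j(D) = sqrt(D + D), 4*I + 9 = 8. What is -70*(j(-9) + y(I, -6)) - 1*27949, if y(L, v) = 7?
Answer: -28439 - 210*I*sqrt(2) ≈ -28439.0 - 296.98*I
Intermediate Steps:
I = -1/4 (I = -9/4 + (1/4)*8 = -9/4 + 2 = -1/4 ≈ -0.25000)
j(D) = sqrt(2)*sqrt(D) (j(D) = sqrt(2*D) = sqrt(2)*sqrt(D))
-70*(j(-9) + y(I, -6)) - 1*27949 = -70*(sqrt(2)*sqrt(-9) + 7) - 1*27949 = -70*(sqrt(2)*(3*I) + 7) - 27949 = -70*(3*I*sqrt(2) + 7) - 27949 = -70*(7 + 3*I*sqrt(2)) - 27949 = (-490 - 210*I*sqrt(2)) - 27949 = -28439 - 210*I*sqrt(2)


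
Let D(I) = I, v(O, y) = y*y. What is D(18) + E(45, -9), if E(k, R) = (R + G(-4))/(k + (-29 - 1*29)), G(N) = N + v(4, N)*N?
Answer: 311/13 ≈ 23.923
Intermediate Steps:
v(O, y) = y²
G(N) = N + N³ (G(N) = N + N²*N = N + N³)
E(k, R) = (-68 + R)/(-58 + k) (E(k, R) = (R + (-4 + (-4)³))/(k + (-29 - 1*29)) = (R + (-4 - 64))/(k + (-29 - 29)) = (R - 68)/(k - 58) = (-68 + R)/(-58 + k))
D(18) + E(45, -9) = 18 + (-68 - 9)/(-58 + 45) = 18 - 77/(-13) = 18 - 1/13*(-77) = 18 + 77/13 = 311/13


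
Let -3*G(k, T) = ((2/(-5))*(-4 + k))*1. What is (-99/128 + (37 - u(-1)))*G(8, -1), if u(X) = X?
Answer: 953/48 ≈ 19.854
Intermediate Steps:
G(k, T) = -8/15 + 2*k/15 (G(k, T) = -(2/(-5))*(-4 + k)/3 = -(2*(-⅕))*(-4 + k)/3 = -(-2*(-4 + k)/5)/3 = -(8/5 - 2*k/5)/3 = -8/15 + 2*k/15)
(-99/128 + (37 - u(-1)))*G(8, -1) = (-99/128 + (37 - 1*(-1)))*(-8/15 + (2/15)*8) = (-99*1/128 + (37 + 1))*(-8/15 + 16/15) = (-99/128 + 38)*(8/15) = (4765/128)*(8/15) = 953/48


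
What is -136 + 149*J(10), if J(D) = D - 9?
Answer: 13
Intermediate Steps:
J(D) = -9 + D
-136 + 149*J(10) = -136 + 149*(-9 + 10) = -136 + 149*1 = -136 + 149 = 13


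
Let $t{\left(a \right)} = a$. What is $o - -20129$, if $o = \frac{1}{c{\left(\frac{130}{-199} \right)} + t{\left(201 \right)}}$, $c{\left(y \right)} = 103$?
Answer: $\frac{6119217}{304} \approx 20129.0$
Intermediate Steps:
$o = \frac{1}{304}$ ($o = \frac{1}{103 + 201} = \frac{1}{304} \approx 0.0032895$)
$o - -20129 = \frac{1}{304} - -20129 = \frac{1}{304} + 20129 = \frac{6119217}{304}$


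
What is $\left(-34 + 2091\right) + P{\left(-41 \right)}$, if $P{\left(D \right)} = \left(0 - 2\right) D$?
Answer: $2139$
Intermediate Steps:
$P{\left(D \right)} = - 2 D$
$\left(-34 + 2091\right) + P{\left(-41 \right)} = \left(-34 + 2091\right) - -82 = 2057 + 82 = 2139$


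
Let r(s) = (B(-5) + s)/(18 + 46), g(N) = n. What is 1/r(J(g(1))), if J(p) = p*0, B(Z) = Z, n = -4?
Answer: -64/5 ≈ -12.800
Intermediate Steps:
g(N) = -4
J(p) = 0
r(s) = -5/64 + s/64 (r(s) = (-5 + s)/(18 + 46) = (-5 + s)/64 = (-5 + s)*(1/64) = -5/64 + s/64)
1/r(J(g(1))) = 1/(-5/64 + (1/64)*0) = 1/(-5/64 + 0) = 1/(-5/64) = -64/5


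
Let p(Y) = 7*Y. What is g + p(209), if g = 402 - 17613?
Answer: -15748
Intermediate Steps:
g = -17211
g + p(209) = -17211 + 7*209 = -17211 + 1463 = -15748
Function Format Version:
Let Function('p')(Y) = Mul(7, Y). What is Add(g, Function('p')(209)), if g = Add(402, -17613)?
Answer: -15748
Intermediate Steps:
g = -17211
Add(g, Function('p')(209)) = Add(-17211, Mul(7, 209)) = Add(-17211, 1463) = -15748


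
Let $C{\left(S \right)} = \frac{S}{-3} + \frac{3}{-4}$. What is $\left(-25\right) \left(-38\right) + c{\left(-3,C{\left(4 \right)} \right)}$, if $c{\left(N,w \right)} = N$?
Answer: $947$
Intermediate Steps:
$C{\left(S \right)} = - \frac{3}{4} - \frac{S}{3}$ ($C{\left(S \right)} = S \left(- \frac{1}{3}\right) + 3 \left(- \frac{1}{4}\right) = - \frac{S}{3} - \frac{3}{4} = - \frac{3}{4} - \frac{S}{3}$)
$\left(-25\right) \left(-38\right) + c{\left(-3,C{\left(4 \right)} \right)} = \left(-25\right) \left(-38\right) - 3 = 950 - 3 = 947$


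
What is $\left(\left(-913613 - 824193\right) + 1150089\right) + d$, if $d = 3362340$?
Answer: $2774623$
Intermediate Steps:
$\left(\left(-913613 - 824193\right) + 1150089\right) + d = \left(\left(-913613 - 824193\right) + 1150089\right) + 3362340 = \left(-1737806 + 1150089\right) + 3362340 = -587717 + 3362340 = 2774623$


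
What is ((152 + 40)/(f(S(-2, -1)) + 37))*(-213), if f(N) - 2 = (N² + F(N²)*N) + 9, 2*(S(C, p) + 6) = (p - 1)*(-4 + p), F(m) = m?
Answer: -852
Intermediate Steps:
S(C, p) = -6 + (-1 + p)*(-4 + p)/2 (S(C, p) = -6 + ((p - 1)*(-4 + p))/2 = -6 + ((-1 + p)*(-4 + p))/2 = -6 + (-1 + p)*(-4 + p)/2)
f(N) = 11 + N² + N³ (f(N) = 2 + ((N² + N²*N) + 9) = 2 + ((N² + N³) + 9) = 2 + (9 + N² + N³) = 11 + N² + N³)
((152 + 40)/(f(S(-2, -1)) + 37))*(-213) = ((152 + 40)/((11 + (-4 + (½)*(-1)² - 5/2*(-1))² + (-4 + (½)*(-1)² - 5/2*(-1))³) + 37))*(-213) = (192/((11 + (-4 + (½)*1 + 5/2)² + (-4 + (½)*1 + 5/2)³) + 37))*(-213) = (192/((11 + (-4 + ½ + 5/2)² + (-4 + ½ + 5/2)³) + 37))*(-213) = (192/((11 + (-1)² + (-1)³) + 37))*(-213) = (192/((11 + 1 - 1) + 37))*(-213) = (192/(11 + 37))*(-213) = (192/48)*(-213) = (192*(1/48))*(-213) = 4*(-213) = -852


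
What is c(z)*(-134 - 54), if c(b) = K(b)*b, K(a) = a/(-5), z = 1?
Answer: 188/5 ≈ 37.600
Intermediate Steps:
K(a) = -a/5 (K(a) = a*(-⅕) = -a/5)
c(b) = -b²/5 (c(b) = (-b/5)*b = -b²/5)
c(z)*(-134 - 54) = (-⅕*1²)*(-134 - 54) = -⅕*1*(-188) = -⅕*(-188) = 188/5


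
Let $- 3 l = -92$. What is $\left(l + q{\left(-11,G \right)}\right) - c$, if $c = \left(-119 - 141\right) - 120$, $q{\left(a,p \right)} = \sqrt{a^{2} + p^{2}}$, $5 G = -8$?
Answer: $\frac{1232}{3} + \frac{\sqrt{3089}}{5} \approx 421.78$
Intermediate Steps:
$G = - \frac{8}{5}$ ($G = \frac{1}{5} \left(-8\right) = - \frac{8}{5} \approx -1.6$)
$l = \frac{92}{3}$ ($l = \left(- \frac{1}{3}\right) \left(-92\right) = \frac{92}{3} \approx 30.667$)
$c = -380$ ($c = -260 - 120 = -380$)
$\left(l + q{\left(-11,G \right)}\right) - c = \left(\frac{92}{3} + \sqrt{\left(-11\right)^{2} + \left(- \frac{8}{5}\right)^{2}}\right) - -380 = \left(\frac{92}{3} + \sqrt{121 + \frac{64}{25}}\right) + 380 = \left(\frac{92}{3} + \sqrt{\frac{3089}{25}}\right) + 380 = \left(\frac{92}{3} + \frac{\sqrt{3089}}{5}\right) + 380 = \frac{1232}{3} + \frac{\sqrt{3089}}{5}$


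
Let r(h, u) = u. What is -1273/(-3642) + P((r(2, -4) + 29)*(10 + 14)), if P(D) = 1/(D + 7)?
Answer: 1279/3642 ≈ 0.35118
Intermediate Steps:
P(D) = 1/(7 + D)
-1273/(-3642) + P((r(2, -4) + 29)*(10 + 14)) = -1273/(-3642) + 1/(7 + (-4 + 29)*(10 + 14)) = -1273*(-1/3642) + 1/(7 + 25*24) = 1273/3642 + 1/(7 + 600) = 1273/3642 + 1/607 = 1279/3642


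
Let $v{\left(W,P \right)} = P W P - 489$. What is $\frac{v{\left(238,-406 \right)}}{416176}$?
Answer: $\frac{39230479}{416176} \approx 94.264$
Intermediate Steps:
$v{\left(W,P \right)} = -489 + W P^{2}$ ($v{\left(W,P \right)} = W P^{2} - 489 = -489 + W P^{2}$)
$\frac{v{\left(238,-406 \right)}}{416176} = \frac{-489 + 238 \left(-406\right)^{2}}{416176} = \left(-489 + 238 \cdot 164836\right) \frac{1}{416176} = \left(-489 + 39230968\right) \frac{1}{416176} = 39230479 \cdot \frac{1}{416176} = \frac{39230479}{416176}$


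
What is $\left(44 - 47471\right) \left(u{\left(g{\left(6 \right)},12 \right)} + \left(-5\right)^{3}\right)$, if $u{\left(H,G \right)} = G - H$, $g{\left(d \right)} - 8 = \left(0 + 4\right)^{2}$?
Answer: $6497499$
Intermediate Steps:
$g{\left(d \right)} = 24$ ($g{\left(d \right)} = 8 + \left(0 + 4\right)^{2} = 8 + 4^{2} = 8 + 16 = 24$)
$\left(44 - 47471\right) \left(u{\left(g{\left(6 \right)},12 \right)} + \left(-5\right)^{3}\right) = \left(44 - 47471\right) \left(\left(12 - 24\right) + \left(-5\right)^{3}\right) = - 47427 \left(\left(12 - 24\right) - 125\right) = - 47427 \left(-12 - 125\right) = \left(-47427\right) \left(-137\right) = 6497499$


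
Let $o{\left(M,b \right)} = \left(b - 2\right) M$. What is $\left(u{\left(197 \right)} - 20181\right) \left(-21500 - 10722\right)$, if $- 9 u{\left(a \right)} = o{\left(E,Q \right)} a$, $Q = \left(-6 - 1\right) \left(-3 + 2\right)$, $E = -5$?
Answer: $\frac{5693756288}{9} \approx 6.3264 \cdot 10^{8}$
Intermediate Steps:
$Q = 7$ ($Q = \left(-7\right) \left(-1\right) = 7$)
$o{\left(M,b \right)} = M \left(-2 + b\right)$ ($o{\left(M,b \right)} = \left(-2 + b\right) M = M \left(-2 + b\right)$)
$u{\left(a \right)} = \frac{25 a}{9}$ ($u{\left(a \right)} = - \frac{- 5 \left(-2 + 7\right) a}{9} = - \frac{\left(-5\right) 5 a}{9} = - \frac{\left(-25\right) a}{9} = \frac{25 a}{9}$)
$\left(u{\left(197 \right)} - 20181\right) \left(-21500 - 10722\right) = \left(\frac{25}{9} \cdot 197 - 20181\right) \left(-21500 - 10722\right) = \left(\frac{4925}{9} - 20181\right) \left(-32222\right) = \left(- \frac{176704}{9}\right) \left(-32222\right) = \frac{5693756288}{9}$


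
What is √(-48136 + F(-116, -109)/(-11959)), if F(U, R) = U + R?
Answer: I*√6884296401841/11959 ≈ 219.4*I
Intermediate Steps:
F(U, R) = R + U
√(-48136 + F(-116, -109)/(-11959)) = √(-48136 + (-109 - 116)/(-11959)) = √(-48136 - 225*(-1/11959)) = √(-48136 + 225/11959) = √(-575658199/11959) = I*√6884296401841/11959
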